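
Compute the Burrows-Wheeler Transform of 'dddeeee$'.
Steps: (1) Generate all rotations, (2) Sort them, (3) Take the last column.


Rotations (sorted):
  0: $dddeeee -> last char: e
  1: dddeeee$ -> last char: $
  2: ddeeee$d -> last char: d
  3: deeee$dd -> last char: d
  4: e$dddeee -> last char: e
  5: ee$dddee -> last char: e
  6: eee$ddde -> last char: e
  7: eeee$ddd -> last char: d


BWT = e$ddeeed


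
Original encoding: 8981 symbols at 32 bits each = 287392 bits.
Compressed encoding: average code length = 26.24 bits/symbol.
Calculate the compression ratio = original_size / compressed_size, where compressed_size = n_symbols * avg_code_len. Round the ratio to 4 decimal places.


original_size = n_symbols * orig_bits = 8981 * 32 = 287392 bits
compressed_size = n_symbols * avg_code_len = 8981 * 26.24 = 235661.44 bits
ratio = original_size / compressed_size = 287392 / 235661.44 = 1.2195

Compression ratio = 1.2195


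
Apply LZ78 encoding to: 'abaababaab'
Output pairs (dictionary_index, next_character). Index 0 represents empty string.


LZ78 encoding steps:
Dictionary: {0: ''}
Step 1: w='' (idx 0), next='a' -> output (0, 'a'), add 'a' as idx 1
Step 2: w='' (idx 0), next='b' -> output (0, 'b'), add 'b' as idx 2
Step 3: w='a' (idx 1), next='a' -> output (1, 'a'), add 'aa' as idx 3
Step 4: w='b' (idx 2), next='a' -> output (2, 'a'), add 'ba' as idx 4
Step 5: w='ba' (idx 4), next='a' -> output (4, 'a'), add 'baa' as idx 5
Step 6: w='b' (idx 2), end of input -> output (2, '')


Encoded: [(0, 'a'), (0, 'b'), (1, 'a'), (2, 'a'), (4, 'a'), (2, '')]


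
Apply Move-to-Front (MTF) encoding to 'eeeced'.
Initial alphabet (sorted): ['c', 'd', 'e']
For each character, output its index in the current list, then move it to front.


MTF encoding:
'e': index 2 in ['c', 'd', 'e'] -> ['e', 'c', 'd']
'e': index 0 in ['e', 'c', 'd'] -> ['e', 'c', 'd']
'e': index 0 in ['e', 'c', 'd'] -> ['e', 'c', 'd']
'c': index 1 in ['e', 'c', 'd'] -> ['c', 'e', 'd']
'e': index 1 in ['c', 'e', 'd'] -> ['e', 'c', 'd']
'd': index 2 in ['e', 'c', 'd'] -> ['d', 'e', 'c']


Output: [2, 0, 0, 1, 1, 2]


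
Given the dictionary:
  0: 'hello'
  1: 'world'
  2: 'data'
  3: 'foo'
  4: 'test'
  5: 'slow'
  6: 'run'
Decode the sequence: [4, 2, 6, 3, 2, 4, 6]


Look up each index in the dictionary:
  4 -> 'test'
  2 -> 'data'
  6 -> 'run'
  3 -> 'foo'
  2 -> 'data'
  4 -> 'test'
  6 -> 'run'

Decoded: "test data run foo data test run"


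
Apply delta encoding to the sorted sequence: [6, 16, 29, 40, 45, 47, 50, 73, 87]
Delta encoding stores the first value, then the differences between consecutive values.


First value: 6
Deltas:
  16 - 6 = 10
  29 - 16 = 13
  40 - 29 = 11
  45 - 40 = 5
  47 - 45 = 2
  50 - 47 = 3
  73 - 50 = 23
  87 - 73 = 14


Delta encoded: [6, 10, 13, 11, 5, 2, 3, 23, 14]


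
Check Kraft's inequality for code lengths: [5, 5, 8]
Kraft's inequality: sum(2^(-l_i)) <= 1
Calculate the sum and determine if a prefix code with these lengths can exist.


Sum = 2^(-5) + 2^(-5) + 2^(-8)
    = 0.03125 + 0.03125 + 0.00390625
    = 17/256 = 0.06640625
Since 0.06640625 <= 1, Kraft's inequality IS satisfied.
A prefix code with these lengths CAN exist.

Kraft sum = 0.06640625. Satisfied.


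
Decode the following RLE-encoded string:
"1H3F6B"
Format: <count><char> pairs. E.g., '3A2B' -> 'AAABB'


Expanding each <count><char> pair:
  1H -> 'H'
  3F -> 'FFF'
  6B -> 'BBBBBB'

Decoded = HFFFBBBBBB


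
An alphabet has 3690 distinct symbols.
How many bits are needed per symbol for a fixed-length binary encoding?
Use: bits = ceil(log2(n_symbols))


log2(3690) = 11.8494
Bracket: 2^11 = 2048 < 3690 <= 2^12 = 4096
So ceil(log2(3690)) = 12

bits = ceil(log2(3690)) = ceil(11.8494) = 12 bits


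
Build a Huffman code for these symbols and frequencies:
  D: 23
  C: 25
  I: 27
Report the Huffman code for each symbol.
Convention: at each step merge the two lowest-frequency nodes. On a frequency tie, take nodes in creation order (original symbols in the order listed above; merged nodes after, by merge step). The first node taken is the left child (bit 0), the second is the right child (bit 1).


Huffman tree construction:
Step 1: Merge D(23) + C(25) = 48
Step 2: Merge I(27) + (D+C)(48) = 75
Read each symbol's code off the tree from the root (left child = 0, right child = 1).

Codes:
  D: 10 (length 2)
  C: 11 (length 2)
  I: 0 (length 1)
Average code length: 123/75 = 1.6400 bits/symbol


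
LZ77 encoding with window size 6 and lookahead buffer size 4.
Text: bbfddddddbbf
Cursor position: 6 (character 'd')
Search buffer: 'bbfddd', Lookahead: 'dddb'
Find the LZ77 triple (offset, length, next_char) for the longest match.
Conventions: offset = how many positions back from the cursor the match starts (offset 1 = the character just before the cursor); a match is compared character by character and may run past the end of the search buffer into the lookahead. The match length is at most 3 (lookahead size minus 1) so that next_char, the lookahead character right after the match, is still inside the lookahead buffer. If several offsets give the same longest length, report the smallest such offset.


Try each offset into the search buffer:
  offset=1 (pos 5, char 'd'): match length 3
  offset=2 (pos 4, char 'd'): match length 3
  offset=3 (pos 3, char 'd'): match length 3
  offset=4 (pos 2, char 'f'): match length 0
  offset=5 (pos 1, char 'b'): match length 0
  offset=6 (pos 0, char 'b'): match length 0
Longest match has length 3, found at offsets 1, 2, 3; take the smallest, offset 1.
next_char = character at position 6 + 3 = 9 -> 'b'

Best match: offset=1, length=3 (matching 'ddd' starting at position 5)
LZ77 triple: (1, 3, 'b')


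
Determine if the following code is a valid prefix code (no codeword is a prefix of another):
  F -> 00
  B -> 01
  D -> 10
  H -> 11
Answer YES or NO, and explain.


Checking each pair (does one codeword prefix another?):
  F='00' vs B='01': no prefix
  F='00' vs D='10': no prefix
  F='00' vs H='11': no prefix
  B='01' vs F='00': no prefix
  B='01' vs D='10': no prefix
  B='01' vs H='11': no prefix
  D='10' vs F='00': no prefix
  D='10' vs B='01': no prefix
  D='10' vs H='11': no prefix
  H='11' vs F='00': no prefix
  H='11' vs B='01': no prefix
  H='11' vs D='10': no prefix
No violation found over all pairs.

YES -- this is a valid prefix code. No codeword is a prefix of any other codeword.


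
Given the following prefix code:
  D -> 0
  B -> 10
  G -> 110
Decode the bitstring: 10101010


Decoding step by step:
Bits 10 -> B
Bits 10 -> B
Bits 10 -> B
Bits 10 -> B


Decoded message: BBBB


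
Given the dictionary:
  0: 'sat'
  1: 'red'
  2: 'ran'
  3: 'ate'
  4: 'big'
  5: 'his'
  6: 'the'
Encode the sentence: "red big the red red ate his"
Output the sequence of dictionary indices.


Look up each word in the dictionary:
  'red' -> 1
  'big' -> 4
  'the' -> 6
  'red' -> 1
  'red' -> 1
  'ate' -> 3
  'his' -> 5

Encoded: [1, 4, 6, 1, 1, 3, 5]


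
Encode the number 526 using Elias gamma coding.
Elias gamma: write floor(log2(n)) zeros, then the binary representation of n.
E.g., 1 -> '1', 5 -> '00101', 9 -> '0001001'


num_bits = floor(log2(526)) + 1 = 10
leading_zeros = num_bits - 1 = 9
binary(526) = 1000001110

Elias gamma(526) = '000000000' + '1000001110' = 0000000001000001110 (19 bits)


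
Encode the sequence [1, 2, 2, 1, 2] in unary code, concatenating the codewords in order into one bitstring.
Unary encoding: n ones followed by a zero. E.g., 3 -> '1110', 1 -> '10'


Encode each number as n ones followed by a terminating 0:
  1 -> 10 (2 bits)
  2 -> 110 (3 bits)
  2 -> 110 (3 bits)
  1 -> 10 (2 bits)
  2 -> 110 (3 bits)
Total length = 2 + 3 + 3 + 2 + 3 = 13 bits.

Unary([1, 2, 2, 1, 2]) = 1011011010110 (13 bits)


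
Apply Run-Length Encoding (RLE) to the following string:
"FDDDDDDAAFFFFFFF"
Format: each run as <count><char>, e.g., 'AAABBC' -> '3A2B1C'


Scanning runs left to right:
  i=0: run of 'F' x 1 -> '1F'
  i=1: run of 'D' x 6 -> '6D'
  i=7: run of 'A' x 2 -> '2A'
  i=9: run of 'F' x 7 -> '7F'

RLE = 1F6D2A7F


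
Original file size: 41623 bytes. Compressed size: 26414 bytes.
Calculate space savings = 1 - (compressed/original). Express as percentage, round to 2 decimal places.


ratio = compressed/original = 26414/41623 = 0.634601
savings = 1 - ratio = 1 - 0.634601 = 0.365399
as a percentage: 0.365399 * 100 = 36.54%

Space savings = 1 - 26414/41623 = 36.54%


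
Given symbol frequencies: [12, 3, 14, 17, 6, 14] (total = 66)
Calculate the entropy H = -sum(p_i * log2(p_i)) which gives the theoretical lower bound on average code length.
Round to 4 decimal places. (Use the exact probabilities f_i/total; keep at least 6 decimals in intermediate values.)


Per-symbol terms -p_i * log2(p_i) with p_i = f_i/66:
  p = 12/66 = 0.181818: log2(p) = -2.459432, -p*log2(p) = 0.447169
  p = 3/66 = 0.045455: log2(p) = -4.459432, -p*log2(p) = 0.202701
  p = 14/66 = 0.212121: log2(p) = -2.237039, -p*log2(p) = 0.474523
  p = 17/66 = 0.257576: log2(p) = -1.956931, -p*log2(p) = 0.504058
  p = 6/66 = 0.090909: log2(p) = -3.459432, -p*log2(p) = 0.314494
  p = 14/66 = 0.212121: log2(p) = -2.237039, -p*log2(p) = 0.474523
H = 0.447169 + 0.202701 + 0.474523 + 0.504058 + 0.314494 + 0.474523 = 2.417468

H = 2.4175 bits/symbol


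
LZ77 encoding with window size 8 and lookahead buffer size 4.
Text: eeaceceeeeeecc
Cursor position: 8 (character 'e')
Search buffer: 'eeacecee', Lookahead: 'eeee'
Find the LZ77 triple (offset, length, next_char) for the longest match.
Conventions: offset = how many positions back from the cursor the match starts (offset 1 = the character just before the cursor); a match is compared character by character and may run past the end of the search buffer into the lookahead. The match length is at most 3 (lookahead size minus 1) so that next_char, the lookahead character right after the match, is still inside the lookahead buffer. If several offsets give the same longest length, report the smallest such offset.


Try each offset into the search buffer:
  offset=1 (pos 7, char 'e'): match length 3
  offset=2 (pos 6, char 'e'): match length 3
  offset=3 (pos 5, char 'c'): match length 0
  offset=4 (pos 4, char 'e'): match length 1
  offset=5 (pos 3, char 'c'): match length 0
  offset=6 (pos 2, char 'a'): match length 0
  offset=7 (pos 1, char 'e'): match length 1
  offset=8 (pos 0, char 'e'): match length 2
Longest match has length 3, found at offsets 1, 2; take the smallest, offset 1.
next_char = character at position 8 + 3 = 11 -> 'e'

Best match: offset=1, length=3 (matching 'eee' starting at position 7)
LZ77 triple: (1, 3, 'e')


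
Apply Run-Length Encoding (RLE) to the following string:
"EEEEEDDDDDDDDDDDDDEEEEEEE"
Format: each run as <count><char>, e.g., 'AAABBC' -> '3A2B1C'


Scanning runs left to right:
  i=0: run of 'E' x 5 -> '5E'
  i=5: run of 'D' x 13 -> '13D'
  i=18: run of 'E' x 7 -> '7E'

RLE = 5E13D7E


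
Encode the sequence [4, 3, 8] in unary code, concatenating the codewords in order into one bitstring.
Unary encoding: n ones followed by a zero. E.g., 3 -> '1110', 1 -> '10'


Encode each number as n ones followed by a terminating 0:
  4 -> 11110 (5 bits)
  3 -> 1110 (4 bits)
  8 -> 111111110 (9 bits)
Total length = 5 + 4 + 9 = 18 bits.

Unary([4, 3, 8]) = 111101110111111110 (18 bits)


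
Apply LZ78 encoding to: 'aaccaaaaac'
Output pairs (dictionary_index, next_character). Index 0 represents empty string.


LZ78 encoding steps:
Dictionary: {0: ''}
Step 1: w='' (idx 0), next='a' -> output (0, 'a'), add 'a' as idx 1
Step 2: w='a' (idx 1), next='c' -> output (1, 'c'), add 'ac' as idx 2
Step 3: w='' (idx 0), next='c' -> output (0, 'c'), add 'c' as idx 3
Step 4: w='a' (idx 1), next='a' -> output (1, 'a'), add 'aa' as idx 4
Step 5: w='aa' (idx 4), next='a' -> output (4, 'a'), add 'aaa' as idx 5
Step 6: w='c' (idx 3), end of input -> output (3, '')


Encoded: [(0, 'a'), (1, 'c'), (0, 'c'), (1, 'a'), (4, 'a'), (3, '')]


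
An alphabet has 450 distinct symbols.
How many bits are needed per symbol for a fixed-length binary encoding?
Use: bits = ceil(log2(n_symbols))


log2(450) = 8.8138
Bracket: 2^8 = 256 < 450 <= 2^9 = 512
So ceil(log2(450)) = 9

bits = ceil(log2(450)) = ceil(8.8138) = 9 bits


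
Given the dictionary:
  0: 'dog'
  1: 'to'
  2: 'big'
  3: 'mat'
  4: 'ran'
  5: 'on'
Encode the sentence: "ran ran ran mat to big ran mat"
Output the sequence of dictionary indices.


Look up each word in the dictionary:
  'ran' -> 4
  'ran' -> 4
  'ran' -> 4
  'mat' -> 3
  'to' -> 1
  'big' -> 2
  'ran' -> 4
  'mat' -> 3

Encoded: [4, 4, 4, 3, 1, 2, 4, 3]


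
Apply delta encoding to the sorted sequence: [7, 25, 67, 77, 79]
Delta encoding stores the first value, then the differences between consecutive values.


First value: 7
Deltas:
  25 - 7 = 18
  67 - 25 = 42
  77 - 67 = 10
  79 - 77 = 2


Delta encoded: [7, 18, 42, 10, 2]


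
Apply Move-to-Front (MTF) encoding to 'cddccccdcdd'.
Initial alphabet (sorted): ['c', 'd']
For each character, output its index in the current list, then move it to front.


MTF encoding:
'c': index 0 in ['c', 'd'] -> ['c', 'd']
'd': index 1 in ['c', 'd'] -> ['d', 'c']
'd': index 0 in ['d', 'c'] -> ['d', 'c']
'c': index 1 in ['d', 'c'] -> ['c', 'd']
'c': index 0 in ['c', 'd'] -> ['c', 'd']
'c': index 0 in ['c', 'd'] -> ['c', 'd']
'c': index 0 in ['c', 'd'] -> ['c', 'd']
'd': index 1 in ['c', 'd'] -> ['d', 'c']
'c': index 1 in ['d', 'c'] -> ['c', 'd']
'd': index 1 in ['c', 'd'] -> ['d', 'c']
'd': index 0 in ['d', 'c'] -> ['d', 'c']


Output: [0, 1, 0, 1, 0, 0, 0, 1, 1, 1, 0]


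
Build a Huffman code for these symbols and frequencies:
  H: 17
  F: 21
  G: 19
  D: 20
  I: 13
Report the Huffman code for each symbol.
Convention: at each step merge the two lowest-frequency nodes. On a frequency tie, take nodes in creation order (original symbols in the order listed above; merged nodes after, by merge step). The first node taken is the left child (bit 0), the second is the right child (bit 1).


Huffman tree construction:
Step 1: Merge I(13) + H(17) = 30
Step 2: Merge G(19) + D(20) = 39
Step 3: Merge F(21) + (I+H)(30) = 51
Step 4: Merge (G+D)(39) + (F+(I+H))(51) = 90
Read each symbol's code off the tree from the root (left child = 0, right child = 1).

Codes:
  H: 111 (length 3)
  F: 10 (length 2)
  G: 00 (length 2)
  D: 01 (length 2)
  I: 110 (length 3)
Average code length: 210/90 = 2.3333 bits/symbol


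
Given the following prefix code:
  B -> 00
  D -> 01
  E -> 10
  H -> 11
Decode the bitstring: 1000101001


Decoding step by step:
Bits 10 -> E
Bits 00 -> B
Bits 10 -> E
Bits 10 -> E
Bits 01 -> D


Decoded message: EBEED


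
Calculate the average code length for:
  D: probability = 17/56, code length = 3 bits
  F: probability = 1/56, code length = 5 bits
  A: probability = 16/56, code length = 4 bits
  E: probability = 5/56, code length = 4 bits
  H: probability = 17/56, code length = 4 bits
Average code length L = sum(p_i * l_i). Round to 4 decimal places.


Weighted contributions p_i * l_i:
  D: (17/56) * 3 = 51/56
  F: (1/56) * 5 = 5/56
  A: (16/56) * 4 = 64/56
  E: (5/56) * 4 = 20/56
  H: (17/56) * 4 = 68/56
Sum = (51 + 5 + 64 + 20 + 68)/56 = 208/56

L = 208/56 = 3.7143 bits/symbol


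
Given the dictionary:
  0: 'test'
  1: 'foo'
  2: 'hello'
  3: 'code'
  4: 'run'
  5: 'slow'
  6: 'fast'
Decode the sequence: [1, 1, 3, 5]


Look up each index in the dictionary:
  1 -> 'foo'
  1 -> 'foo'
  3 -> 'code'
  5 -> 'slow'

Decoded: "foo foo code slow"


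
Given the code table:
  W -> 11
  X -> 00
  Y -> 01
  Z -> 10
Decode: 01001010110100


Decoding:
01 -> Y
00 -> X
10 -> Z
10 -> Z
11 -> W
01 -> Y
00 -> X


Result: YXZZWYX


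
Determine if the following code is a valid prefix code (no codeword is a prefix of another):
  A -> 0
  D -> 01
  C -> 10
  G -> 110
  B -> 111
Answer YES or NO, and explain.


Checking each pair (does one codeword prefix another?):
  A='0' vs D='01': prefix -- VIOLATION

NO -- this is NOT a valid prefix code. A (0) is a prefix of D (01).


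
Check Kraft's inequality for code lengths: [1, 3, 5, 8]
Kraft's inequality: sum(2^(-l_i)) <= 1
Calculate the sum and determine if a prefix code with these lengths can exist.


Sum = 2^(-1) + 2^(-3) + 2^(-5) + 2^(-8)
    = 0.5 + 0.125 + 0.03125 + 0.00390625
    = 169/256 = 0.66015625
Since 0.66015625 <= 1, Kraft's inequality IS satisfied.
A prefix code with these lengths CAN exist.

Kraft sum = 0.66015625. Satisfied.


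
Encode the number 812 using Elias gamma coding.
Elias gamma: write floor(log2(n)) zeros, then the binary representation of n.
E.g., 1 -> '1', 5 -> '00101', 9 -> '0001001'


num_bits = floor(log2(812)) + 1 = 10
leading_zeros = num_bits - 1 = 9
binary(812) = 1100101100

Elias gamma(812) = '000000000' + '1100101100' = 0000000001100101100 (19 bits)


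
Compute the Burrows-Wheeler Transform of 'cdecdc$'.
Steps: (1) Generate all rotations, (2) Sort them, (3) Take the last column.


Rotations (sorted):
  0: $cdecdc -> last char: c
  1: c$cdecd -> last char: d
  2: cdc$cde -> last char: e
  3: cdecdc$ -> last char: $
  4: dc$cdec -> last char: c
  5: decdc$c -> last char: c
  6: ecdc$cd -> last char: d


BWT = cde$ccd


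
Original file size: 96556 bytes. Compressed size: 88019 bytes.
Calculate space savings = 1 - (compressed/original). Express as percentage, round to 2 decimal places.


ratio = compressed/original = 88019/96556 = 0.911585
savings = 1 - ratio = 1 - 0.911585 = 0.088415
as a percentage: 0.088415 * 100 = 8.84%

Space savings = 1 - 88019/96556 = 8.84%


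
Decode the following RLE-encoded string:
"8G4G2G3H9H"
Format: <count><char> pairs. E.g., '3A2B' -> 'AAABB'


Expanding each <count><char> pair:
  8G -> 'GGGGGGGG'
  4G -> 'GGGG'
  2G -> 'GG'
  3H -> 'HHH'
  9H -> 'HHHHHHHHH'

Decoded = GGGGGGGGGGGGGGHHHHHHHHHHHH


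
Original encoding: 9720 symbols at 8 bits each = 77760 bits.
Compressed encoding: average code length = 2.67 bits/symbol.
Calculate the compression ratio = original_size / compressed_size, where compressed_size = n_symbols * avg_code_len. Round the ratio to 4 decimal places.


original_size = n_symbols * orig_bits = 9720 * 8 = 77760 bits
compressed_size = n_symbols * avg_code_len = 9720 * 2.67 = 25952.4 bits
ratio = original_size / compressed_size = 77760 / 25952.4 = 2.9963

Compression ratio = 2.9963


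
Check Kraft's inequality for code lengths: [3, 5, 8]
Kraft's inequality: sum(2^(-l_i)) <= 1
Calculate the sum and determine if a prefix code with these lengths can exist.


Sum = 2^(-3) + 2^(-5) + 2^(-8)
    = 0.125 + 0.03125 + 0.00390625
    = 41/256 = 0.16015625
Since 0.16015625 <= 1, Kraft's inequality IS satisfied.
A prefix code with these lengths CAN exist.

Kraft sum = 0.16015625. Satisfied.


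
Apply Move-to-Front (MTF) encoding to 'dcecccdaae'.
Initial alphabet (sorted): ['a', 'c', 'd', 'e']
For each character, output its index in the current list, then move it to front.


MTF encoding:
'd': index 2 in ['a', 'c', 'd', 'e'] -> ['d', 'a', 'c', 'e']
'c': index 2 in ['d', 'a', 'c', 'e'] -> ['c', 'd', 'a', 'e']
'e': index 3 in ['c', 'd', 'a', 'e'] -> ['e', 'c', 'd', 'a']
'c': index 1 in ['e', 'c', 'd', 'a'] -> ['c', 'e', 'd', 'a']
'c': index 0 in ['c', 'e', 'd', 'a'] -> ['c', 'e', 'd', 'a']
'c': index 0 in ['c', 'e', 'd', 'a'] -> ['c', 'e', 'd', 'a']
'd': index 2 in ['c', 'e', 'd', 'a'] -> ['d', 'c', 'e', 'a']
'a': index 3 in ['d', 'c', 'e', 'a'] -> ['a', 'd', 'c', 'e']
'a': index 0 in ['a', 'd', 'c', 'e'] -> ['a', 'd', 'c', 'e']
'e': index 3 in ['a', 'd', 'c', 'e'] -> ['e', 'a', 'd', 'c']


Output: [2, 2, 3, 1, 0, 0, 2, 3, 0, 3]


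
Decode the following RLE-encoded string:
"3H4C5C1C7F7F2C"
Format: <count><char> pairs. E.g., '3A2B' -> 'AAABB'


Expanding each <count><char> pair:
  3H -> 'HHH'
  4C -> 'CCCC'
  5C -> 'CCCCC'
  1C -> 'C'
  7F -> 'FFFFFFF'
  7F -> 'FFFFFFF'
  2C -> 'CC'

Decoded = HHHCCCCCCCCCCFFFFFFFFFFFFFFCC


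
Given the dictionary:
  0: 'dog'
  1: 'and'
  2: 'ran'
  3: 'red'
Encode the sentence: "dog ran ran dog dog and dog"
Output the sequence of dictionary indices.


Look up each word in the dictionary:
  'dog' -> 0
  'ran' -> 2
  'ran' -> 2
  'dog' -> 0
  'dog' -> 0
  'and' -> 1
  'dog' -> 0

Encoded: [0, 2, 2, 0, 0, 1, 0]


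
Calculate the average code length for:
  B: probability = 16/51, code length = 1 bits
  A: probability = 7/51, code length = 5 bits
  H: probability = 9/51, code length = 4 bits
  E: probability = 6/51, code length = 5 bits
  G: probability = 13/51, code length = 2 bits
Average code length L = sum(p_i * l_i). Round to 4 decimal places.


Weighted contributions p_i * l_i:
  B: (16/51) * 1 = 16/51
  A: (7/51) * 5 = 35/51
  H: (9/51) * 4 = 36/51
  E: (6/51) * 5 = 30/51
  G: (13/51) * 2 = 26/51
Sum = (16 + 35 + 36 + 30 + 26)/51 = 143/51

L = 143/51 = 2.8039 bits/symbol


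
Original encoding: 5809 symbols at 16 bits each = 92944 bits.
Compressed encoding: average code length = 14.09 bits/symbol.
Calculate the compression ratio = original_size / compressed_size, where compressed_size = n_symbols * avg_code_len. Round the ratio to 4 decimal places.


original_size = n_symbols * orig_bits = 5809 * 16 = 92944 bits
compressed_size = n_symbols * avg_code_len = 5809 * 14.09 = 81848.81 bits
ratio = original_size / compressed_size = 92944 / 81848.81 = 1.1356

Compression ratio = 1.1356


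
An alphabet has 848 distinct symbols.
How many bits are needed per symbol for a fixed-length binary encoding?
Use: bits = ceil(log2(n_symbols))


log2(848) = 9.7279
Bracket: 2^9 = 512 < 848 <= 2^10 = 1024
So ceil(log2(848)) = 10

bits = ceil(log2(848)) = ceil(9.7279) = 10 bits


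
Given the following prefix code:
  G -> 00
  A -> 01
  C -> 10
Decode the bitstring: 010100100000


Decoding step by step:
Bits 01 -> A
Bits 01 -> A
Bits 00 -> G
Bits 10 -> C
Bits 00 -> G
Bits 00 -> G


Decoded message: AAGCGG


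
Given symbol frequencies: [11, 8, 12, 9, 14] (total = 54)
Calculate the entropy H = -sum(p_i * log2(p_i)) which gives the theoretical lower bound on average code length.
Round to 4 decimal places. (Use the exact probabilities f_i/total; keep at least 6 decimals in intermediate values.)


Per-symbol terms -p_i * log2(p_i) with p_i = f_i/54:
  p = 11/54 = 0.203704: log2(p) = -2.295456, -p*log2(p) = 0.467593
  p = 8/54 = 0.148148: log2(p) = -2.754888, -p*log2(p) = 0.408131
  p = 12/54 = 0.222222: log2(p) = -2.169925, -p*log2(p) = 0.482206
  p = 9/54 = 0.166667: log2(p) = -2.584963, -p*log2(p) = 0.430827
  p = 14/54 = 0.259259: log2(p) = -1.947533, -p*log2(p) = 0.504916
H = 0.467593 + 0.408131 + 0.482206 + 0.430827 + 0.504916 = 2.293673

H = 2.2937 bits/symbol


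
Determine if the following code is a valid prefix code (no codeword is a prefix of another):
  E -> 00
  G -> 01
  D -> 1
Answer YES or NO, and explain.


Checking each pair (does one codeword prefix another?):
  E='00' vs G='01': no prefix
  E='00' vs D='1': no prefix
  G='01' vs E='00': no prefix
  G='01' vs D='1': no prefix
  D='1' vs E='00': no prefix
  D='1' vs G='01': no prefix
No violation found over all pairs.

YES -- this is a valid prefix code. No codeword is a prefix of any other codeword.


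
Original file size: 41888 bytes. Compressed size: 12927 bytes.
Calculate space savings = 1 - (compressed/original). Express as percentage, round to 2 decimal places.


ratio = compressed/original = 12927/41888 = 0.308609
savings = 1 - ratio = 1 - 0.308609 = 0.691391
as a percentage: 0.691391 * 100 = 69.14%

Space savings = 1 - 12927/41888 = 69.14%


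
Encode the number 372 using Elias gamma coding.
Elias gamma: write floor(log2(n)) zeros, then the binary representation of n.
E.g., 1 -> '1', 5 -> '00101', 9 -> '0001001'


num_bits = floor(log2(372)) + 1 = 9
leading_zeros = num_bits - 1 = 8
binary(372) = 101110100

Elias gamma(372) = '00000000' + '101110100' = 00000000101110100 (17 bits)


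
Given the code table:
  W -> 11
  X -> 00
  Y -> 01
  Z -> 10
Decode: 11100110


Decoding:
11 -> W
10 -> Z
01 -> Y
10 -> Z


Result: WZYZ


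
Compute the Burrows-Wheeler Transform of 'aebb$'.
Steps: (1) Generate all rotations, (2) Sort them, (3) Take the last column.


Rotations (sorted):
  0: $aebb -> last char: b
  1: aebb$ -> last char: $
  2: b$aeb -> last char: b
  3: bb$ae -> last char: e
  4: ebb$a -> last char: a


BWT = b$bea


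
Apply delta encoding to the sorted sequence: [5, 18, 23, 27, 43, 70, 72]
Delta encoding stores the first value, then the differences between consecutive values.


First value: 5
Deltas:
  18 - 5 = 13
  23 - 18 = 5
  27 - 23 = 4
  43 - 27 = 16
  70 - 43 = 27
  72 - 70 = 2


Delta encoded: [5, 13, 5, 4, 16, 27, 2]


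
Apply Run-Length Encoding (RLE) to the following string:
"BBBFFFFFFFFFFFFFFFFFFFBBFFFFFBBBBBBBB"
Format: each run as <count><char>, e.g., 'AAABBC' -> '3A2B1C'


Scanning runs left to right:
  i=0: run of 'B' x 3 -> '3B'
  i=3: run of 'F' x 19 -> '19F'
  i=22: run of 'B' x 2 -> '2B'
  i=24: run of 'F' x 5 -> '5F'
  i=29: run of 'B' x 8 -> '8B'

RLE = 3B19F2B5F8B


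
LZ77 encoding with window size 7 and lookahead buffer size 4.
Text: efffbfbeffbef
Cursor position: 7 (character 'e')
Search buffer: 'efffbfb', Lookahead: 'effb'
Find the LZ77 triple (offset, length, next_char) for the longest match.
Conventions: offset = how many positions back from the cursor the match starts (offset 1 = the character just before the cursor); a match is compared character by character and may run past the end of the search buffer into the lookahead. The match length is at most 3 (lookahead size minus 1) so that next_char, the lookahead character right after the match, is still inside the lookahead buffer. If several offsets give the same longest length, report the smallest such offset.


Try each offset into the search buffer:
  offset=1 (pos 6, char 'b'): match length 0
  offset=2 (pos 5, char 'f'): match length 0
  offset=3 (pos 4, char 'b'): match length 0
  offset=4 (pos 3, char 'f'): match length 0
  offset=5 (pos 2, char 'f'): match length 0
  offset=6 (pos 1, char 'f'): match length 0
  offset=7 (pos 0, char 'e'): match length 3
Longest match has length 3 at offset 7.
next_char = character at position 7 + 3 = 10 -> 'b'

Best match: offset=7, length=3 (matching 'eff' starting at position 0)
LZ77 triple: (7, 3, 'b')


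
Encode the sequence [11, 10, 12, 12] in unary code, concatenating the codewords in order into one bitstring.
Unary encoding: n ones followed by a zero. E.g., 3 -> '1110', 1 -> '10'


Encode each number as n ones followed by a terminating 0:
  11 -> 111111111110 (12 bits)
  10 -> 11111111110 (11 bits)
  12 -> 1111111111110 (13 bits)
  12 -> 1111111111110 (13 bits)
Total length = 12 + 11 + 13 + 13 = 49 bits.

Unary([11, 10, 12, 12]) = 1111111111101111111111011111111111101111111111110 (49 bits)


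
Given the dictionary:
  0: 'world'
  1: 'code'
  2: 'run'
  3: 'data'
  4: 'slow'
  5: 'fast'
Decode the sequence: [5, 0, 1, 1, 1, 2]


Look up each index in the dictionary:
  5 -> 'fast'
  0 -> 'world'
  1 -> 'code'
  1 -> 'code'
  1 -> 'code'
  2 -> 'run'

Decoded: "fast world code code code run"


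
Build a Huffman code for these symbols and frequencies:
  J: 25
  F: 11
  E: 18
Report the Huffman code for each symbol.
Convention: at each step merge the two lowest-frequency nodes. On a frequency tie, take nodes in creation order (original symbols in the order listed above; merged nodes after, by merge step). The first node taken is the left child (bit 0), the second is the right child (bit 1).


Huffman tree construction:
Step 1: Merge F(11) + E(18) = 29
Step 2: Merge J(25) + (F+E)(29) = 54
Read each symbol's code off the tree from the root (left child = 0, right child = 1).

Codes:
  J: 0 (length 1)
  F: 10 (length 2)
  E: 11 (length 2)
Average code length: 83/54 = 1.5370 bits/symbol


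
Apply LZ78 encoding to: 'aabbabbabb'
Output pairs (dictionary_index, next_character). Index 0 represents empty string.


LZ78 encoding steps:
Dictionary: {0: ''}
Step 1: w='' (idx 0), next='a' -> output (0, 'a'), add 'a' as idx 1
Step 2: w='a' (idx 1), next='b' -> output (1, 'b'), add 'ab' as idx 2
Step 3: w='' (idx 0), next='b' -> output (0, 'b'), add 'b' as idx 3
Step 4: w='ab' (idx 2), next='b' -> output (2, 'b'), add 'abb' as idx 4
Step 5: w='abb' (idx 4), end of input -> output (4, '')


Encoded: [(0, 'a'), (1, 'b'), (0, 'b'), (2, 'b'), (4, '')]


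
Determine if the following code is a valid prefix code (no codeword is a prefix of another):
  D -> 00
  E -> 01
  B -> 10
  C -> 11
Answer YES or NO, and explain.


Checking each pair (does one codeword prefix another?):
  D='00' vs E='01': no prefix
  D='00' vs B='10': no prefix
  D='00' vs C='11': no prefix
  E='01' vs D='00': no prefix
  E='01' vs B='10': no prefix
  E='01' vs C='11': no prefix
  B='10' vs D='00': no prefix
  B='10' vs E='01': no prefix
  B='10' vs C='11': no prefix
  C='11' vs D='00': no prefix
  C='11' vs E='01': no prefix
  C='11' vs B='10': no prefix
No violation found over all pairs.

YES -- this is a valid prefix code. No codeword is a prefix of any other codeword.


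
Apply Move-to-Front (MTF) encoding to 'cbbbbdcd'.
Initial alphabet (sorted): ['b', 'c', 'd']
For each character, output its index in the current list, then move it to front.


MTF encoding:
'c': index 1 in ['b', 'c', 'd'] -> ['c', 'b', 'd']
'b': index 1 in ['c', 'b', 'd'] -> ['b', 'c', 'd']
'b': index 0 in ['b', 'c', 'd'] -> ['b', 'c', 'd']
'b': index 0 in ['b', 'c', 'd'] -> ['b', 'c', 'd']
'b': index 0 in ['b', 'c', 'd'] -> ['b', 'c', 'd']
'd': index 2 in ['b', 'c', 'd'] -> ['d', 'b', 'c']
'c': index 2 in ['d', 'b', 'c'] -> ['c', 'd', 'b']
'd': index 1 in ['c', 'd', 'b'] -> ['d', 'c', 'b']


Output: [1, 1, 0, 0, 0, 2, 2, 1]


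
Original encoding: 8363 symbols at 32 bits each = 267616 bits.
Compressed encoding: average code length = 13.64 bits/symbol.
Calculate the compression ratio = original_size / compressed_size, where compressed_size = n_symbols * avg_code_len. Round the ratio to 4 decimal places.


original_size = n_symbols * orig_bits = 8363 * 32 = 267616 bits
compressed_size = n_symbols * avg_code_len = 8363 * 13.64 = 114071.32 bits
ratio = original_size / compressed_size = 267616 / 114071.32 = 2.346

Compression ratio = 2.346


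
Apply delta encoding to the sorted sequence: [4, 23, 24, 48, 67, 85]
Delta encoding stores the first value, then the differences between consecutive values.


First value: 4
Deltas:
  23 - 4 = 19
  24 - 23 = 1
  48 - 24 = 24
  67 - 48 = 19
  85 - 67 = 18


Delta encoded: [4, 19, 1, 24, 19, 18]


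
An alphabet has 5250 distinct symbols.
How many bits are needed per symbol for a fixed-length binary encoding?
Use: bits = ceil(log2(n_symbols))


log2(5250) = 12.3581
Bracket: 2^12 = 4096 < 5250 <= 2^13 = 8192
So ceil(log2(5250)) = 13

bits = ceil(log2(5250)) = ceil(12.3581) = 13 bits


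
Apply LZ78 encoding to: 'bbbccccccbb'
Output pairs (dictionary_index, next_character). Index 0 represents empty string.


LZ78 encoding steps:
Dictionary: {0: ''}
Step 1: w='' (idx 0), next='b' -> output (0, 'b'), add 'b' as idx 1
Step 2: w='b' (idx 1), next='b' -> output (1, 'b'), add 'bb' as idx 2
Step 3: w='' (idx 0), next='c' -> output (0, 'c'), add 'c' as idx 3
Step 4: w='c' (idx 3), next='c' -> output (3, 'c'), add 'cc' as idx 4
Step 5: w='cc' (idx 4), next='c' -> output (4, 'c'), add 'ccc' as idx 5
Step 6: w='bb' (idx 2), end of input -> output (2, '')


Encoded: [(0, 'b'), (1, 'b'), (0, 'c'), (3, 'c'), (4, 'c'), (2, '')]


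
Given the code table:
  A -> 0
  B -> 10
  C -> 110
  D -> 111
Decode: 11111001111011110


Decoding:
111 -> D
110 -> C
0 -> A
111 -> D
10 -> B
111 -> D
10 -> B


Result: DCADBDB


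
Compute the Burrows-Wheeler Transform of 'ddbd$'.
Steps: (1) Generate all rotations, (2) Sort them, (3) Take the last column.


Rotations (sorted):
  0: $ddbd -> last char: d
  1: bd$dd -> last char: d
  2: d$ddb -> last char: b
  3: dbd$d -> last char: d
  4: ddbd$ -> last char: $


BWT = ddbd$


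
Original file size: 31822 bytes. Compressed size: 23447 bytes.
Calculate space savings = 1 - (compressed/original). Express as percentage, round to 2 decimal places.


ratio = compressed/original = 23447/31822 = 0.736817
savings = 1 - ratio = 1 - 0.736817 = 0.263183
as a percentage: 0.263183 * 100 = 26.32%

Space savings = 1 - 23447/31822 = 26.32%


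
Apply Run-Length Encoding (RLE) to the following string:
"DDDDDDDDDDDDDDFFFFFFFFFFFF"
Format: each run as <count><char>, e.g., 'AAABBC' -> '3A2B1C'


Scanning runs left to right:
  i=0: run of 'D' x 14 -> '14D'
  i=14: run of 'F' x 12 -> '12F'

RLE = 14D12F


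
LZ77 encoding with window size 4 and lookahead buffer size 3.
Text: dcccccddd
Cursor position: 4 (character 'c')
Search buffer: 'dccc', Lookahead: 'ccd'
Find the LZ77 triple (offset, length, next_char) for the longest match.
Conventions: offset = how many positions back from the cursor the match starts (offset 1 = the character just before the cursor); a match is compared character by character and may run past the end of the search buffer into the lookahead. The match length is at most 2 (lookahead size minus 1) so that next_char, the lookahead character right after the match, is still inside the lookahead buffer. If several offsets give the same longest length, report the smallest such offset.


Try each offset into the search buffer:
  offset=1 (pos 3, char 'c'): match length 2
  offset=2 (pos 2, char 'c'): match length 2
  offset=3 (pos 1, char 'c'): match length 2
  offset=4 (pos 0, char 'd'): match length 0
Longest match has length 2, found at offsets 1, 2, 3; take the smallest, offset 1.
next_char = character at position 4 + 2 = 6 -> 'd'

Best match: offset=1, length=2 (matching 'cc' starting at position 3)
LZ77 triple: (1, 2, 'd')


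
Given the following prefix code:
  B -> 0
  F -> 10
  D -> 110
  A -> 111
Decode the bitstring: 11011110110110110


Decoding step by step:
Bits 110 -> D
Bits 111 -> A
Bits 10 -> F
Bits 110 -> D
Bits 110 -> D
Bits 110 -> D


Decoded message: DAFDDD


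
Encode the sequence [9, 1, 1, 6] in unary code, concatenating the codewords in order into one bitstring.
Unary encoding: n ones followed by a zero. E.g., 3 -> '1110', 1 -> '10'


Encode each number as n ones followed by a terminating 0:
  9 -> 1111111110 (10 bits)
  1 -> 10 (2 bits)
  1 -> 10 (2 bits)
  6 -> 1111110 (7 bits)
Total length = 10 + 2 + 2 + 7 = 21 bits.

Unary([9, 1, 1, 6]) = 111111111010101111110 (21 bits)


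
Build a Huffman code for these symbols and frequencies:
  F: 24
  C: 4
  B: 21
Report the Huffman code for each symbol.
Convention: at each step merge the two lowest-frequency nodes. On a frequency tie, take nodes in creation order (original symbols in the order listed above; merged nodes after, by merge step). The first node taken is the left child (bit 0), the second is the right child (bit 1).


Huffman tree construction:
Step 1: Merge C(4) + B(21) = 25
Step 2: Merge F(24) + (C+B)(25) = 49
Read each symbol's code off the tree from the root (left child = 0, right child = 1).

Codes:
  F: 0 (length 1)
  C: 10 (length 2)
  B: 11 (length 2)
Average code length: 74/49 = 1.5102 bits/symbol


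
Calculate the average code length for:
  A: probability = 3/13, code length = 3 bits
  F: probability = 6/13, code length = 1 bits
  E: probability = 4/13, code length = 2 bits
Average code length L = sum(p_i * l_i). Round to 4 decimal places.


Weighted contributions p_i * l_i:
  A: (3/13) * 3 = 9/13
  F: (6/13) * 1 = 6/13
  E: (4/13) * 2 = 8/13
Sum = (9 + 6 + 8)/13 = 23/13

L = 23/13 = 1.7692 bits/symbol


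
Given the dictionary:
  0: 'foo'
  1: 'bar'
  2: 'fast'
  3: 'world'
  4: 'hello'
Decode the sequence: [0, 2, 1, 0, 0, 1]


Look up each index in the dictionary:
  0 -> 'foo'
  2 -> 'fast'
  1 -> 'bar'
  0 -> 'foo'
  0 -> 'foo'
  1 -> 'bar'

Decoded: "foo fast bar foo foo bar"


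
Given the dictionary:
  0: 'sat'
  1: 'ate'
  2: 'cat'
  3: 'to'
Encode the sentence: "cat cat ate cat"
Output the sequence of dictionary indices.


Look up each word in the dictionary:
  'cat' -> 2
  'cat' -> 2
  'ate' -> 1
  'cat' -> 2

Encoded: [2, 2, 1, 2]


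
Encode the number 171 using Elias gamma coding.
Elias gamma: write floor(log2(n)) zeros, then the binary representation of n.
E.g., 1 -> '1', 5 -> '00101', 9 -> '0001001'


num_bits = floor(log2(171)) + 1 = 8
leading_zeros = num_bits - 1 = 7
binary(171) = 10101011

Elias gamma(171) = '0000000' + '10101011' = 000000010101011 (15 bits)


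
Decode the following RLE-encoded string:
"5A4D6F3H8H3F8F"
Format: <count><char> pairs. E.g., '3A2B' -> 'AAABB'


Expanding each <count><char> pair:
  5A -> 'AAAAA'
  4D -> 'DDDD'
  6F -> 'FFFFFF'
  3H -> 'HHH'
  8H -> 'HHHHHHHH'
  3F -> 'FFF'
  8F -> 'FFFFFFFF'

Decoded = AAAAADDDDFFFFFFHHHHHHHHHHHFFFFFFFFFFF


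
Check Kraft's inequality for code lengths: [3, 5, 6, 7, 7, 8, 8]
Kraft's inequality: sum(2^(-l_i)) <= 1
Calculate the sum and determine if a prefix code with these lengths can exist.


Sum = 2^(-3) + 2^(-5) + 2^(-6) + 2^(-7) + 2^(-7) + 2^(-8) + 2^(-8)
    = 0.125 + 0.03125 + 0.015625 + 0.0078125 + 0.0078125 + 0.00390625 + 0.00390625
    = 50/256 = 0.1953125
Since 0.1953125 <= 1, Kraft's inequality IS satisfied.
A prefix code with these lengths CAN exist.

Kraft sum = 0.1953125. Satisfied.


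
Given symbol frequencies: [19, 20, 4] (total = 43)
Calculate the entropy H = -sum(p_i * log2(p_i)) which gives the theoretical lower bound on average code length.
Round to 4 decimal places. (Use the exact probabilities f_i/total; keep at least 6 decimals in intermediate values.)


Per-symbol terms -p_i * log2(p_i) with p_i = f_i/43:
  p = 19/43 = 0.441860: log2(p) = -1.178337, -p*log2(p) = 0.520661
  p = 20/43 = 0.465116: log2(p) = -1.104337, -p*log2(p) = 0.513645
  p = 4/43 = 0.093023: log2(p) = -3.426265, -p*log2(p) = 0.318722
H = 0.520661 + 0.513645 + 0.318722 = 1.353028

H = 1.353 bits/symbol


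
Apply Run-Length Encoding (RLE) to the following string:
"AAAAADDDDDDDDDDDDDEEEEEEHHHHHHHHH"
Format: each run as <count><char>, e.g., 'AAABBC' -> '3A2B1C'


Scanning runs left to right:
  i=0: run of 'A' x 5 -> '5A'
  i=5: run of 'D' x 13 -> '13D'
  i=18: run of 'E' x 6 -> '6E'
  i=24: run of 'H' x 9 -> '9H'

RLE = 5A13D6E9H


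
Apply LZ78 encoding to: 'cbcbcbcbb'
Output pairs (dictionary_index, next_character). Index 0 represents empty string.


LZ78 encoding steps:
Dictionary: {0: ''}
Step 1: w='' (idx 0), next='c' -> output (0, 'c'), add 'c' as idx 1
Step 2: w='' (idx 0), next='b' -> output (0, 'b'), add 'b' as idx 2
Step 3: w='c' (idx 1), next='b' -> output (1, 'b'), add 'cb' as idx 3
Step 4: w='cb' (idx 3), next='c' -> output (3, 'c'), add 'cbc' as idx 4
Step 5: w='b' (idx 2), next='b' -> output (2, 'b'), add 'bb' as idx 5


Encoded: [(0, 'c'), (0, 'b'), (1, 'b'), (3, 'c'), (2, 'b')]


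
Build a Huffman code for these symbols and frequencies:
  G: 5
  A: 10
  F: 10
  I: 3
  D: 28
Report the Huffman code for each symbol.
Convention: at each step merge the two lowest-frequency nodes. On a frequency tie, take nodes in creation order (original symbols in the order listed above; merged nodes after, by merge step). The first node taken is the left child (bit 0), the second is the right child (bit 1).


Huffman tree construction:
Step 1: Merge I(3) + G(5) = 8
Step 2: Merge (I+G)(8) + A(10) = 18
Step 3: Merge F(10) + ((I+G)+A)(18) = 28
Step 4: Merge D(28) + (F+((I+G)+A))(28) = 56
Read each symbol's code off the tree from the root (left child = 0, right child = 1).

Codes:
  G: 1101 (length 4)
  A: 111 (length 3)
  F: 10 (length 2)
  I: 1100 (length 4)
  D: 0 (length 1)
Average code length: 110/56 = 1.9643 bits/symbol


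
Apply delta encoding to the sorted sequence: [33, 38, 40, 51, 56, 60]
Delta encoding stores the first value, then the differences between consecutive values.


First value: 33
Deltas:
  38 - 33 = 5
  40 - 38 = 2
  51 - 40 = 11
  56 - 51 = 5
  60 - 56 = 4


Delta encoded: [33, 5, 2, 11, 5, 4]


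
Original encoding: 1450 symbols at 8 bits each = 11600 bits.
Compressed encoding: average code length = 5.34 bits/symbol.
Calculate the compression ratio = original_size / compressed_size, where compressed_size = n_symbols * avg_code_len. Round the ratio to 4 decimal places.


original_size = n_symbols * orig_bits = 1450 * 8 = 11600 bits
compressed_size = n_symbols * avg_code_len = 1450 * 5.34 = 7743.0 bits
ratio = original_size / compressed_size = 11600 / 7743.0 = 1.4981

Compression ratio = 1.4981
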